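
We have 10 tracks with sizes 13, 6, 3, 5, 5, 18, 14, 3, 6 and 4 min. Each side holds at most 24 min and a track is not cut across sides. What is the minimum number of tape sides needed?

Total = 18 + 14 + 13 + 6 + 6 + 5 + 5 + 4 + 3 + 3 = 77 min.
Lower bound: ⌈77/24⌉ = 4 tape sides.
A packing using 4 tape sides:
  side 1: 18 + 6 = 24
  side 2: 14 + 6 + 4 = 24
  side 3: 13 + 5 + 5 = 23
  side 4: 3 + 3 = 6
This matches the lower bound, so 4 is optimal.

4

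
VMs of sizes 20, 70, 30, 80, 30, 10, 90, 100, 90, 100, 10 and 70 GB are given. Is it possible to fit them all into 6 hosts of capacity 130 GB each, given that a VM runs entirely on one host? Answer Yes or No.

No

Total = 700 GB; ⌈700/130⌉ = 6.
7 VMs each exceed half the capacity and cannot share a host, forcing at least 7 hosts.
At least 7 hosts are required, but only 6 are allowed.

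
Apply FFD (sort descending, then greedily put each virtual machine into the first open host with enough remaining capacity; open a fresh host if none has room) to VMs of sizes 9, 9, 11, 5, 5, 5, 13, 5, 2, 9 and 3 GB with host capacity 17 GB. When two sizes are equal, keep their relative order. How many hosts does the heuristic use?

5

Sorted descending: 13, 11, 9, 9, 9, 5, 5, 5, 5, 3, 2.
  13 → host 1 (new)  [load 13/17]
  11 → host 2 (new)  [load 11/17]
  9 → host 3 (new)  [load 9/17]
  9 → host 4 (new)  [load 9/17]
  9 → host 5 (new)  [load 9/17]
  5 → host 2  [load 16/17]
  5 → host 3  [load 14/17]
  5 → host 4  [load 14/17]
  5 → host 5  [load 14/17]
  3 → host 1  [load 16/17]
  2 → host 3  [load 16/17]
5 hosts opened.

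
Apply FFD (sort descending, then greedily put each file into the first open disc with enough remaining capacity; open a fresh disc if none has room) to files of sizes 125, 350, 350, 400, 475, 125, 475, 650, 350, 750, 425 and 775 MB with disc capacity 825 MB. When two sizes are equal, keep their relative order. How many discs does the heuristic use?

7

Sorted descending: 775, 750, 650, 475, 475, 425, 400, 350, 350, 350, 125, 125.
  775 → disc 1 (new)  [load 775/825]
  750 → disc 2 (new)  [load 750/825]
  650 → disc 3 (new)  [load 650/825]
  475 → disc 4 (new)  [load 475/825]
  475 → disc 5 (new)  [load 475/825]
  425 → disc 6 (new)  [load 425/825]
  400 → disc 6  [load 825/825]
  350 → disc 4  [load 825/825]
  350 → disc 5  [load 825/825]
  350 → disc 7 (new)  [load 350/825]
  125 → disc 3  [load 775/825]
  125 → disc 7  [load 475/825]
7 discs opened.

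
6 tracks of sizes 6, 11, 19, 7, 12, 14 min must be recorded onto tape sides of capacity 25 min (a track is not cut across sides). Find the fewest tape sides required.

Total = 19 + 14 + 12 + 11 + 7 + 6 = 69 min.
Lower bound: ⌈69/25⌉ = 3 tape sides.
A packing using 3 tape sides:
  side 1: 19 + 6 = 25
  side 2: 14 + 11 = 25
  side 3: 12 + 7 = 19
This matches the lower bound, so 3 is optimal.

3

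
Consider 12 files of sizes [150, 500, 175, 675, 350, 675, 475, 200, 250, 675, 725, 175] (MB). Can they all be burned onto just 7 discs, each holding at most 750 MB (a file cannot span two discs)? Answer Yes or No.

Total = 5025 MB; ⌈5025/750⌉ = 7.
The bound of 7 does not rule out 7, but exhaustive search shows no assignment into 7 discs of capacity 750 MB exists — the minimum is 8.

No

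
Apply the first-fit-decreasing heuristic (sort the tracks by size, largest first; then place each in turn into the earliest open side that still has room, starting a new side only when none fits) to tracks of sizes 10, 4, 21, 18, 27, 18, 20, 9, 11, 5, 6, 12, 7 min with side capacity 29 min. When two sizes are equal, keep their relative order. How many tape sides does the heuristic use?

6

Sorted descending: 27, 21, 20, 18, 18, 12, 11, 10, 9, 7, 6, 5, 4.
  27 → side 1 (new)  [load 27/29]
  21 → side 2 (new)  [load 21/29]
  20 → side 3 (new)  [load 20/29]
  18 → side 4 (new)  [load 18/29]
  18 → side 5 (new)  [load 18/29]
  12 → side 6 (new)  [load 12/29]
  11 → side 4  [load 29/29]
  10 → side 5  [load 28/29]
  9 → side 3  [load 29/29]
  7 → side 2  [load 28/29]
  6 → side 6  [load 18/29]
  5 → side 6  [load 23/29]
  4 → side 6  [load 27/29]
6 tape sides opened.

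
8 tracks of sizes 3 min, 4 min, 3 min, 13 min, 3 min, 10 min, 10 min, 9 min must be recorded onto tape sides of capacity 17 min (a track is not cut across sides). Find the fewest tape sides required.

Total = 13 + 10 + 10 + 9 + 4 + 3 + 3 + 3 = 55 min.
Lower bound: ⌈55/17⌉ = 4 tape sides.
A packing using 4 tape sides:
  side 1: 13 + 4 = 17
  side 2: 10 + 3 + 3 = 16
  side 3: 10 + 3 = 13
  side 4: 9 = 9
This matches the lower bound, so 4 is optimal.

4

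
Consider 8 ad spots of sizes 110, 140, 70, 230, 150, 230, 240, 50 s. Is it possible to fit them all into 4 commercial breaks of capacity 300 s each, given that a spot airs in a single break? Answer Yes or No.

Total = 1220 s; ⌈1220/300⌉ = 5.
At least 5 commercial breaks are required, but only 4 are allowed.

No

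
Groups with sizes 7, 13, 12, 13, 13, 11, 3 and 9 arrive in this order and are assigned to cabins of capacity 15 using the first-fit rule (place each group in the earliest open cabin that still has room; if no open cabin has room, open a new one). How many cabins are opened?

  7 → cabin 1 (new)  [load 7/15]
  13 → cabin 2 (new)  [load 13/15]
  12 → cabin 3 (new)  [load 12/15]
  13 → cabin 4 (new)  [load 13/15]
  13 → cabin 5 (new)  [load 13/15]
  11 → cabin 6 (new)  [load 11/15]
  3 → cabin 1  [load 10/15]
  9 → cabin 7 (new)  [load 9/15]
7 cabins opened.

7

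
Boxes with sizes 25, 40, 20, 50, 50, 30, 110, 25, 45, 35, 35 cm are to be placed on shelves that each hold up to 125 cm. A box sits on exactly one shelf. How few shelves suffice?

4

Total = 110 + 50 + 50 + 45 + 40 + 35 + 35 + 30 + 25 + 25 + 20 = 465 cm.
Lower bound: ⌈465/125⌉ = 4 shelves.
A packing using 4 shelves:
  shelf 1: 110 = 110
  shelf 2: 50 + 50 + 25 = 125
  shelf 3: 45 + 40 + 35 = 120
  shelf 4: 35 + 30 + 25 + 20 = 110
This matches the lower bound, so 4 is optimal.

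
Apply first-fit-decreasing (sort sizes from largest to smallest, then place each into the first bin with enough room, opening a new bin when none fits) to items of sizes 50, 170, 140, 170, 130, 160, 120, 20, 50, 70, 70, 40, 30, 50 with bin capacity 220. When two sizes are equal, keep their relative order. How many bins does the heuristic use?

6

Sorted descending: 170, 170, 160, 140, 130, 120, 70, 70, 50, 50, 50, 40, 30, 20.
  170 → bin 1 (new)  [load 170/220]
  170 → bin 2 (new)  [load 170/220]
  160 → bin 3 (new)  [load 160/220]
  140 → bin 4 (new)  [load 140/220]
  130 → bin 5 (new)  [load 130/220]
  120 → bin 6 (new)  [load 120/220]
  70 → bin 4  [load 210/220]
  70 → bin 5  [load 200/220]
  50 → bin 1  [load 220/220]
  50 → bin 2  [load 220/220]
  50 → bin 3  [load 210/220]
  40 → bin 6  [load 160/220]
  30 → bin 6  [load 190/220]
  20 → bin 5  [load 220/220]
6 bins opened.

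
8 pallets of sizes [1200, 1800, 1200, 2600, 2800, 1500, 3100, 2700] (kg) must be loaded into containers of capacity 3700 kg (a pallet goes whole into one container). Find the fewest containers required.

6

Total = 3100 + 2800 + 2700 + 2600 + 1800 + 1500 + 1200 + 1200 = 16900 kg.
Lower bound: ⌈16900/3700⌉ = 5 containers.
A packing using 6 containers:
  container 1: 3100 = 3100
  container 2: 2800 = 2800
  container 3: 2700 = 2700
  container 4: 2600 = 2600
  container 5: 1800 + 1500 = 3300
  container 6: 1200 + 1200 = 2400
No arrangement into 5 containers stays within capacity, so 6 is optimal.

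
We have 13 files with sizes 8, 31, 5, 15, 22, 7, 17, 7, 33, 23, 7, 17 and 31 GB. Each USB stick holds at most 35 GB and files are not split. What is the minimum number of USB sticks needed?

7

Total = 33 + 31 + 31 + 23 + 22 + 17 + 17 + 15 + 8 + 7 + 7 + 7 + 5 = 223 GB.
Lower bound: ⌈223/35⌉ = 7 USB sticks.
A packing using 7 USB sticks:
  USB stick 1: 33 = 33
  USB stick 2: 31 = 31
  USB stick 3: 31 = 31
  USB stick 4: 23 + 8 = 31
  USB stick 5: 22 + 7 + 5 = 34
  USB stick 6: 17 + 17 = 34
  USB stick 7: 15 + 7 + 7 = 29
This matches the lower bound, so 7 is optimal.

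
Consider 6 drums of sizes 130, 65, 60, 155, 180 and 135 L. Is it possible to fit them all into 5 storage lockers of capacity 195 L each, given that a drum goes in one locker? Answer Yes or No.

A valid assignment using 4 storage lockers:
  locker 1: 180 = 180
  locker 2: 155 = 155
  locker 3: 135 + 60 = 195
  locker 4: 130 + 65 = 195
That uses only 4 ≤ 5, so 5 storage lockers are enough.

Yes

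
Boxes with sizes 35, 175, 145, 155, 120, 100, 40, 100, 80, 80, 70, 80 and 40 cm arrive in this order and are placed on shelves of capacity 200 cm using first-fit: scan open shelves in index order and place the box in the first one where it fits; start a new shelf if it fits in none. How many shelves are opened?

  35 → shelf 1 (new)  [load 35/200]
  175 → shelf 2 (new)  [load 175/200]
  145 → shelf 1  [load 180/200]
  155 → shelf 3 (new)  [load 155/200]
  120 → shelf 4 (new)  [load 120/200]
  100 → shelf 5 (new)  [load 100/200]
  40 → shelf 3  [load 195/200]
  100 → shelf 5  [load 200/200]
  80 → shelf 4  [load 200/200]
  80 → shelf 6 (new)  [load 80/200]
  70 → shelf 6  [load 150/200]
  80 → shelf 7 (new)  [load 80/200]
  40 → shelf 6  [load 190/200]
7 shelves opened.

7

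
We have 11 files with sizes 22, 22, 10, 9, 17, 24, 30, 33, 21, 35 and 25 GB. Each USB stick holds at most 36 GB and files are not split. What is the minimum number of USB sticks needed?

9

Total = 35 + 33 + 30 + 25 + 24 + 22 + 22 + 21 + 17 + 10 + 9 = 248 GB.
Lower bound: ⌈248/36⌉ = 7 USB sticks.
Also, 8 files each exceed 18 GB, and no two of those can share a USB stick, so at least 8 USB sticks are needed.
A packing using 9 USB sticks:
  USB stick 1: 35 = 35
  USB stick 2: 33 = 33
  USB stick 3: 30 = 30
  USB stick 4: 25 + 10 = 35
  USB stick 5: 24 + 9 = 33
  USB stick 6: 22 = 22
  USB stick 7: 22 = 22
  USB stick 8: 21 = 21
  USB stick 9: 17 = 17
No arrangement into 8 USB sticks stays within capacity, so 9 is optimal.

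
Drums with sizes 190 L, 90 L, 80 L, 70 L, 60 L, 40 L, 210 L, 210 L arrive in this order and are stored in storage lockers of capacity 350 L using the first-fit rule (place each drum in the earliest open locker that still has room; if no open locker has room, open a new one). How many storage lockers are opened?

  190 → locker 1 (new)  [load 190/350]
  90 → locker 1  [load 280/350]
  80 → locker 2 (new)  [load 80/350]
  70 → locker 1  [load 350/350]
  60 → locker 2  [load 140/350]
  40 → locker 2  [load 180/350]
  210 → locker 3 (new)  [load 210/350]
  210 → locker 4 (new)  [load 210/350]
4 storage lockers opened.

4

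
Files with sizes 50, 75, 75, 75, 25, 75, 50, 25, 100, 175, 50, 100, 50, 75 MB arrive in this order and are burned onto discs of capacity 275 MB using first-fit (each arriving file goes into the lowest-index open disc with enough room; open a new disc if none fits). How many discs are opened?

  50 → disc 1 (new)  [load 50/275]
  75 → disc 1  [load 125/275]
  75 → disc 1  [load 200/275]
  75 → disc 1  [load 275/275]
  25 → disc 2 (new)  [load 25/275]
  75 → disc 2  [load 100/275]
  50 → disc 2  [load 150/275]
  25 → disc 2  [load 175/275]
  100 → disc 2  [load 275/275]
  175 → disc 3 (new)  [load 175/275]
  50 → disc 3  [load 225/275]
  100 → disc 4 (new)  [load 100/275]
  50 → disc 3  [load 275/275]
  75 → disc 4  [load 175/275]
4 discs opened.

4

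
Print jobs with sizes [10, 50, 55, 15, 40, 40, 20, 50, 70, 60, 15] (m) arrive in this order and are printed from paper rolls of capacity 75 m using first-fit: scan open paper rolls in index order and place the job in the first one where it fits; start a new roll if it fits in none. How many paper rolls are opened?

7

  10 → roll 1 (new)  [load 10/75]
  50 → roll 1  [load 60/75]
  55 → roll 2 (new)  [load 55/75]
  15 → roll 1  [load 75/75]
  40 → roll 3 (new)  [load 40/75]
  40 → roll 4 (new)  [load 40/75]
  20 → roll 2  [load 75/75]
  50 → roll 5 (new)  [load 50/75]
  70 → roll 6 (new)  [load 70/75]
  60 → roll 7 (new)  [load 60/75]
  15 → roll 3  [load 55/75]
7 paper rolls opened.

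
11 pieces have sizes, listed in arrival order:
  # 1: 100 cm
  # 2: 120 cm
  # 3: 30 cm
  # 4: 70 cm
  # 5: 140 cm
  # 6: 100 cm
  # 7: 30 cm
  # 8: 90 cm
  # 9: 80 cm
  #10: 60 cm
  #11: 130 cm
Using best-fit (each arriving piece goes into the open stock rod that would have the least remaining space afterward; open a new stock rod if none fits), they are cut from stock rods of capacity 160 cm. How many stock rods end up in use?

7

  100 → stock rod 1 (new)  [load 100/160]
  120 → stock rod 2 (new)  [load 120/160]
  30 → stock rod 2  [load 150/160]
  70 → stock rod 3 (new)  [load 70/160]
  140 → stock rod 4 (new)  [load 140/160]
  100 → stock rod 5 (new)  [load 100/160]
  30 → stock rod 1  [load 130/160]
  90 → stock rod 3  [load 160/160]
  80 → stock rod 6 (new)  [load 80/160]
  60 → stock rod 5  [load 160/160]
  130 → stock rod 7 (new)  [load 130/160]
7 stock rods opened.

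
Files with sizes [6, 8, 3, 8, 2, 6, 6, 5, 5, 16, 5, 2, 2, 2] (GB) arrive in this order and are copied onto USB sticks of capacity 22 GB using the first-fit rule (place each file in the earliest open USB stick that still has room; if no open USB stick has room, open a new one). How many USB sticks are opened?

  6 → USB stick 1 (new)  [load 6/22]
  8 → USB stick 1  [load 14/22]
  3 → USB stick 1  [load 17/22]
  8 → USB stick 2 (new)  [load 8/22]
  2 → USB stick 1  [load 19/22]
  6 → USB stick 2  [load 14/22]
  6 → USB stick 2  [load 20/22]
  5 → USB stick 3 (new)  [load 5/22]
  5 → USB stick 3  [load 10/22]
  16 → USB stick 4 (new)  [load 16/22]
  5 → USB stick 3  [load 15/22]
  2 → USB stick 1  [load 21/22]
  2 → USB stick 2  [load 22/22]
  2 → USB stick 3  [load 17/22]
4 USB sticks opened.

4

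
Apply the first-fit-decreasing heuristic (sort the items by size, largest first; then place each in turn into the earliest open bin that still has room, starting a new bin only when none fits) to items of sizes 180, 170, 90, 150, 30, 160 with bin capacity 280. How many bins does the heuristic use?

4

Sorted descending: 180, 170, 160, 150, 90, 30.
  180 → bin 1 (new)  [load 180/280]
  170 → bin 2 (new)  [load 170/280]
  160 → bin 3 (new)  [load 160/280]
  150 → bin 4 (new)  [load 150/280]
  90 → bin 1  [load 270/280]
  30 → bin 2  [load 200/280]
4 bins opened.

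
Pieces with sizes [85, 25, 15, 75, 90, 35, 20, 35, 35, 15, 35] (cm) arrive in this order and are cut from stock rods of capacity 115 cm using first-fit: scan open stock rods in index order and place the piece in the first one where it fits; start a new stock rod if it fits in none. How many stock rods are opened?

5

  85 → stock rod 1 (new)  [load 85/115]
  25 → stock rod 1  [load 110/115]
  15 → stock rod 2 (new)  [load 15/115]
  75 → stock rod 2  [load 90/115]
  90 → stock rod 3 (new)  [load 90/115]
  35 → stock rod 4 (new)  [load 35/115]
  20 → stock rod 2  [load 110/115]
  35 → stock rod 4  [load 70/115]
  35 → stock rod 4  [load 105/115]
  15 → stock rod 3  [load 105/115]
  35 → stock rod 5 (new)  [load 35/115]
5 stock rods opened.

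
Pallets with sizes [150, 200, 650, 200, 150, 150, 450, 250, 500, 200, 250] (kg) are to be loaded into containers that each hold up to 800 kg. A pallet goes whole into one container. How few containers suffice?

4

Total = 650 + 500 + 450 + 250 + 250 + 200 + 200 + 200 + 150 + 150 + 150 = 3150 kg.
Lower bound: ⌈3150/800⌉ = 4 containers.
A packing using 4 containers:
  container 1: 650 + 150 = 800
  container 2: 500 + 250 = 750
  container 3: 450 + 200 + 150 = 800
  container 4: 250 + 200 + 200 + 150 = 800
This matches the lower bound, so 4 is optimal.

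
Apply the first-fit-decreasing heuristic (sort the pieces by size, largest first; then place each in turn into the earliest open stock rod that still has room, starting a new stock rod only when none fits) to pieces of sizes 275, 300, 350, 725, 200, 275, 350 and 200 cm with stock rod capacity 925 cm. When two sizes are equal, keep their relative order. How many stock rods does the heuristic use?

3

Sorted descending: 725, 350, 350, 300, 275, 275, 200, 200.
  725 → stock rod 1 (new)  [load 725/925]
  350 → stock rod 2 (new)  [load 350/925]
  350 → stock rod 2  [load 700/925]
  300 → stock rod 3 (new)  [load 300/925]
  275 → stock rod 3  [load 575/925]
  275 → stock rod 3  [load 850/925]
  200 → stock rod 1  [load 925/925]
  200 → stock rod 2  [load 900/925]
3 stock rods opened.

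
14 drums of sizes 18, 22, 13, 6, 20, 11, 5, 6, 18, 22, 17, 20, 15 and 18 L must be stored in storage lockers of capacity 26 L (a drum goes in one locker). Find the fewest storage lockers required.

10

Total = 22 + 22 + 20 + 20 + 18 + 18 + 18 + 17 + 15 + 13 + 11 + 6 + 6 + 5 = 211 L.
Lower bound: ⌈211/26⌉ = 9 storage lockers.
A packing using 10 storage lockers:
  locker 1: 22 = 22
  locker 2: 22 = 22
  locker 3: 20 + 6 = 26
  locker 4: 20 + 6 = 26
  locker 5: 18 + 5 = 23
  locker 6: 18 = 18
  locker 7: 18 = 18
  locker 8: 17 = 17
  locker 9: 15 + 11 = 26
  locker 10: 13 = 13
No arrangement into 9 storage lockers stays within capacity, so 10 is optimal.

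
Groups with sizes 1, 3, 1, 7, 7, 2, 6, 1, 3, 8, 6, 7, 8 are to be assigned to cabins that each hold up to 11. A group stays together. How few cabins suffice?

Total = 8 + 8 + 7 + 7 + 7 + 6 + 6 + 3 + 3 + 2 + 1 + 1 + 1 = 60.
Lower bound: ⌈60/11⌉ = 6 cabins.
Also, 7 groups each exceed 11/2, and no two of those can share a cabin, so at least 7 cabins are needed.
A packing using 7 cabins:
  cabin 1: 8 + 3 = 11
  cabin 2: 8 + 3 = 11
  cabin 3: 7 + 2 + 1 + 1 = 11
  cabin 4: 7 + 1 = 8
  cabin 5: 7 = 7
  cabin 6: 6 = 6
  cabin 7: 6 = 6
This matches the lower bound, so 7 is optimal.

7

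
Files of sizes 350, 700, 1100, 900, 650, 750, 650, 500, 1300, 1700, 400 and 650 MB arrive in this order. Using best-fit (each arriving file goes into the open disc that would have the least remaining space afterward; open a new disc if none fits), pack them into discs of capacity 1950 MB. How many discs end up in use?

  350 → disc 1 (new)  [load 350/1950]
  700 → disc 1  [load 1050/1950]
  1100 → disc 2 (new)  [load 1100/1950]
  900 → disc 1  [load 1950/1950]
  650 → disc 2  [load 1750/1950]
  750 → disc 3 (new)  [load 750/1950]
  650 → disc 3  [load 1400/1950]
  500 → disc 3  [load 1900/1950]
  1300 → disc 4 (new)  [load 1300/1950]
  1700 → disc 5 (new)  [load 1700/1950]
  400 → disc 4  [load 1700/1950]
  650 → disc 6 (new)  [load 650/1950]
6 discs opened.

6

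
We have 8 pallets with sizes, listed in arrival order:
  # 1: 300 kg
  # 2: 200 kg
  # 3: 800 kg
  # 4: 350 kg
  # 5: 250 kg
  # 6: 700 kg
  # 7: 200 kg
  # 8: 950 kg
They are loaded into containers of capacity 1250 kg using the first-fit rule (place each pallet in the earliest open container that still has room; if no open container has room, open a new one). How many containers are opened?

  300 → container 1 (new)  [load 300/1250]
  200 → container 1  [load 500/1250]
  800 → container 2 (new)  [load 800/1250]
  350 → container 1  [load 850/1250]
  250 → container 1  [load 1100/1250]
  700 → container 3 (new)  [load 700/1250]
  200 → container 2  [load 1000/1250]
  950 → container 4 (new)  [load 950/1250]
4 containers opened.

4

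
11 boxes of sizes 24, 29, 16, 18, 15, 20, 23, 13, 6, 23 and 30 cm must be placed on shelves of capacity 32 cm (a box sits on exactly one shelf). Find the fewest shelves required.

Total = 30 + 29 + 24 + 23 + 23 + 20 + 18 + 16 + 15 + 13 + 6 = 217 cm.
Lower bound: ⌈217/32⌉ = 7 shelves.
A packing using 8 shelves:
  shelf 1: 30 = 30
  shelf 2: 29 = 29
  shelf 3: 24 + 6 = 30
  shelf 4: 23 = 23
  shelf 5: 23 = 23
  shelf 6: 20 = 20
  shelf 7: 18 + 13 = 31
  shelf 8: 16 + 15 = 31
No arrangement into 7 shelves stays within capacity, so 8 is optimal.

8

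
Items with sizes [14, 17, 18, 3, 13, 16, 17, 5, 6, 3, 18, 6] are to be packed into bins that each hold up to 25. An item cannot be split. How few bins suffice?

Total = 18 + 18 + 17 + 17 + 16 + 14 + 13 + 6 + 6 + 5 + 3 + 3 = 136.
Lower bound: ⌈136/25⌉ = 6 bins.
Also, 7 items each exceed 25/2, and no two of those can share a bin, so at least 7 bins are needed.
A packing using 7 bins:
  bin 1: 18 + 6 = 24
  bin 2: 18 + 6 = 24
  bin 3: 17 + 5 + 3 = 25
  bin 4: 17 + 3 = 20
  bin 5: 16 = 16
  bin 6: 14 = 14
  bin 7: 13 = 13
This matches the lower bound, so 7 is optimal.

7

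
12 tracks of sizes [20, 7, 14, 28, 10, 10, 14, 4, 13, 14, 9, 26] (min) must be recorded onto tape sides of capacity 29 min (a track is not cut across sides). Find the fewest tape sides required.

7

Total = 28 + 26 + 20 + 14 + 14 + 14 + 13 + 10 + 10 + 9 + 7 + 4 = 169 min.
Lower bound: ⌈169/29⌉ = 6 tape sides.
A packing using 7 tape sides:
  side 1: 28 = 28
  side 2: 26 = 26
  side 3: 20 + 9 = 29
  side 4: 14 + 14 = 28
  side 5: 14 + 13 = 27
  side 6: 10 + 10 + 7 = 27
  side 7: 4 = 4
No arrangement into 6 tape sides stays within capacity, so 7 is optimal.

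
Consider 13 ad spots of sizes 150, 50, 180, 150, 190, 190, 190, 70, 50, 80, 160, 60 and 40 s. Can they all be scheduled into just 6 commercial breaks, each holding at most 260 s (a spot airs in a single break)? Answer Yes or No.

Total = 1560 s; ⌈1560/260⌉ = 6.
7 ad spots each exceed half the capacity and cannot share a break, forcing at least 7 commercial breaks.
At least 7 commercial breaks are required, but only 6 are allowed.

No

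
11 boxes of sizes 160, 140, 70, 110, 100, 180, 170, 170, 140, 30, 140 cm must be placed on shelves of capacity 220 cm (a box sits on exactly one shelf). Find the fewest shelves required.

8

Total = 180 + 170 + 170 + 160 + 140 + 140 + 140 + 110 + 100 + 70 + 30 = 1410 cm.
Lower bound: ⌈1410/220⌉ = 7 shelves.
A packing using 8 shelves:
  shelf 1: 180 + 30 = 210
  shelf 2: 170 = 170
  shelf 3: 170 = 170
  shelf 4: 160 = 160
  shelf 5: 140 + 70 = 210
  shelf 6: 140 = 140
  shelf 7: 140 = 140
  shelf 8: 110 + 100 = 210
No arrangement into 7 shelves stays within capacity, so 8 is optimal.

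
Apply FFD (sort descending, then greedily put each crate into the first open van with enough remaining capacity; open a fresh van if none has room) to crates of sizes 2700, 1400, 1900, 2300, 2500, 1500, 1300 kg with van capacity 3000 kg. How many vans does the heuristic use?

6

Sorted descending: 2700, 2500, 2300, 1900, 1500, 1400, 1300.
  2700 → van 1 (new)  [load 2700/3000]
  2500 → van 2 (new)  [load 2500/3000]
  2300 → van 3 (new)  [load 2300/3000]
  1900 → van 4 (new)  [load 1900/3000]
  1500 → van 5 (new)  [load 1500/3000]
  1400 → van 5  [load 2900/3000]
  1300 → van 6 (new)  [load 1300/3000]
6 vans opened.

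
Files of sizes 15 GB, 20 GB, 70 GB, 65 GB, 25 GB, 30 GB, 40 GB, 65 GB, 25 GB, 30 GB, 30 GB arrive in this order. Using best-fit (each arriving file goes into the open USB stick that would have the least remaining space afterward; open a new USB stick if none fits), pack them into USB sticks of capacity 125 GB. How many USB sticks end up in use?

4

  15 → USB stick 1 (new)  [load 15/125]
  20 → USB stick 1  [load 35/125]
  70 → USB stick 1  [load 105/125]
  65 → USB stick 2 (new)  [load 65/125]
  25 → USB stick 2  [load 90/125]
  30 → USB stick 2  [load 120/125]
  40 → USB stick 3 (new)  [load 40/125]
  65 → USB stick 3  [load 105/125]
  25 → USB stick 4 (new)  [load 25/125]
  30 → USB stick 4  [load 55/125]
  30 → USB stick 4  [load 85/125]
4 USB sticks opened.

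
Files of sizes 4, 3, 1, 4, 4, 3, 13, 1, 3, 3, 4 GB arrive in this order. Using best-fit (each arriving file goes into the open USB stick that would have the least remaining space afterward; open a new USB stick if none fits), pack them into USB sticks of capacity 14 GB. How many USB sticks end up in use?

  4 → USB stick 1 (new)  [load 4/14]
  3 → USB stick 1  [load 7/14]
  1 → USB stick 1  [load 8/14]
  4 → USB stick 1  [load 12/14]
  4 → USB stick 2 (new)  [load 4/14]
  3 → USB stick 2  [load 7/14]
  13 → USB stick 3 (new)  [load 13/14]
  1 → USB stick 3  [load 14/14]
  3 → USB stick 2  [load 10/14]
  3 → USB stick 2  [load 13/14]
  4 → USB stick 4 (new)  [load 4/14]
4 USB sticks opened.

4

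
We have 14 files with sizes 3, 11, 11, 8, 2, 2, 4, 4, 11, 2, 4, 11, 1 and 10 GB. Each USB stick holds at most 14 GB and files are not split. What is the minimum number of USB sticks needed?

7

Total = 11 + 11 + 11 + 11 + 10 + 8 + 4 + 4 + 4 + 3 + 2 + 2 + 2 + 1 = 84 GB.
Lower bound: ⌈84/14⌉ = 6 USB sticks.
A packing using 7 USB sticks:
  USB stick 1: 11 + 3 = 14
  USB stick 2: 11 + 2 + 1 = 14
  USB stick 3: 11 + 2 = 13
  USB stick 4: 11 + 2 = 13
  USB stick 5: 10 + 4 = 14
  USB stick 6: 8 + 4 = 12
  USB stick 7: 4 = 4
No arrangement into 6 USB sticks stays within capacity, so 7 is optimal.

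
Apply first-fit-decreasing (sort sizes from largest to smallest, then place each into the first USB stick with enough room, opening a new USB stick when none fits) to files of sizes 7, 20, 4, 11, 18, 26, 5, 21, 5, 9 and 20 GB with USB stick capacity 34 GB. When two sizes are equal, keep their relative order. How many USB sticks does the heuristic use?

5

Sorted descending: 26, 21, 20, 20, 18, 11, 9, 7, 5, 5, 4.
  26 → USB stick 1 (new)  [load 26/34]
  21 → USB stick 2 (new)  [load 21/34]
  20 → USB stick 3 (new)  [load 20/34]
  20 → USB stick 4 (new)  [load 20/34]
  18 → USB stick 5 (new)  [load 18/34]
  11 → USB stick 2  [load 32/34]
  9 → USB stick 3  [load 29/34]
  7 → USB stick 1  [load 33/34]
  5 → USB stick 3  [load 34/34]
  5 → USB stick 4  [load 25/34]
  4 → USB stick 4  [load 29/34]
5 USB sticks opened.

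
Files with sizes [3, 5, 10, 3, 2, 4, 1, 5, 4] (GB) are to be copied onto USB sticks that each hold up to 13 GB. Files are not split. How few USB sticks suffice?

3

Total = 10 + 5 + 5 + 4 + 4 + 3 + 3 + 2 + 1 = 37 GB.
Lower bound: ⌈37/13⌉ = 3 USB sticks.
A packing using 3 USB sticks:
  USB stick 1: 10 + 3 = 13
  USB stick 2: 5 + 5 + 3 = 13
  USB stick 3: 4 + 4 + 2 + 1 = 11
This matches the lower bound, so 3 is optimal.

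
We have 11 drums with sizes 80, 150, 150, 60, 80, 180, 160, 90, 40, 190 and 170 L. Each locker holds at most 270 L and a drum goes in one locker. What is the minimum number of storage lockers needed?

6

Total = 190 + 180 + 170 + 160 + 150 + 150 + 90 + 80 + 80 + 60 + 40 = 1350 L.
Lower bound: ⌈1350/270⌉ = 5 storage lockers.
Also, 6 drums each exceed 135 L, and no two of those can share a locker, so at least 6 storage lockers are needed.
A packing using 6 storage lockers:
  locker 1: 190 + 80 = 270
  locker 2: 180 + 90 = 270
  locker 3: 170 + 80 = 250
  locker 4: 160 + 60 + 40 = 260
  locker 5: 150 = 150
  locker 6: 150 = 150
This matches the lower bound, so 6 is optimal.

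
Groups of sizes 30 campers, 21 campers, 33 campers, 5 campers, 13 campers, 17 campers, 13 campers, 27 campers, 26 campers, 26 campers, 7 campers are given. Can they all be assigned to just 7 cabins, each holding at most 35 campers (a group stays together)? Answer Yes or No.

Yes

A valid assignment using 7 cabins:
  cabin 1: 33 = 33
  cabin 2: 30 + 5 = 35
  cabin 3: 27 + 7 = 34
  cabin 4: 26 = 26
  cabin 5: 26 = 26
  cabin 6: 21 + 13 = 34
  cabin 7: 17 + 13 = 30
Every load is within 35 campers, so 7 cabins suffice.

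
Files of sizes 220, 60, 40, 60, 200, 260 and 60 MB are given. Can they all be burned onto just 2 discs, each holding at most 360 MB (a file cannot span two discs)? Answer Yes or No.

Total = 900 MB; ⌈900/360⌉ = 3.
At least 3 discs are required, but only 2 are allowed.

No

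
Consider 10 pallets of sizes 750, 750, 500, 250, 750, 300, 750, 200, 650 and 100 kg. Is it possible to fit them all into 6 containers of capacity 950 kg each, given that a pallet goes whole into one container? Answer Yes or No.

Yes

A valid assignment using 6 containers:
  container 1: 750 + 200 = 950
  container 2: 750 + 100 = 850
  container 3: 750 = 750
  container 4: 750 = 750
  container 5: 650 + 300 = 950
  container 6: 500 + 250 = 750
Every load is within 950 kg, so 6 containers suffice.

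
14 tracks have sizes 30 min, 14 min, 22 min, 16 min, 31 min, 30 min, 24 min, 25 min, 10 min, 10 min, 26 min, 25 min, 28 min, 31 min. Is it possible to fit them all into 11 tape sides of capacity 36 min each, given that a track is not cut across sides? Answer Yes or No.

Yes

A valid assignment using 11 tape sides:
  side 1: 31 = 31
  side 2: 31 = 31
  side 3: 30 = 30
  side 4: 30 = 30
  side 5: 28 = 28
  side 6: 26 + 10 = 36
  side 7: 25 + 10 = 35
  side 8: 25 = 25
  side 9: 24 = 24
  side 10: 22 + 14 = 36
  side 11: 16 = 16
Every load is within 36 min, so 11 tape sides suffice.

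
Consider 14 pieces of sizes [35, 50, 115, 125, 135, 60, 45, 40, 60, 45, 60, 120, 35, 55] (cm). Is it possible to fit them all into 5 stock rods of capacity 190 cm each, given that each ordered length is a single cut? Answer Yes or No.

No

Total = 980 cm; ⌈980/190⌉ = 6.
At least 6 stock rods are required, but only 5 are allowed.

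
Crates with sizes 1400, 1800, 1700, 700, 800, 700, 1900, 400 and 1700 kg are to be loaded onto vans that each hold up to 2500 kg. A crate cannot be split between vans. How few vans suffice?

Total = 1900 + 1800 + 1700 + 1700 + 1400 + 800 + 700 + 700 + 400 = 11100 kg.
Lower bound: ⌈11100/2500⌉ = 5 vans.
A packing using 5 vans:
  van 1: 1900 + 400 = 2300
  van 2: 1800 + 700 = 2500
  van 3: 1700 + 800 = 2500
  van 4: 1700 + 700 = 2400
  van 5: 1400 = 1400
This matches the lower bound, so 5 is optimal.

5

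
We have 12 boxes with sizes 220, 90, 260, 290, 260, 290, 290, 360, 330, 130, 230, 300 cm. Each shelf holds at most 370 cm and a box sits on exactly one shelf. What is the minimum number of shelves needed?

10

Total = 360 + 330 + 300 + 290 + 290 + 290 + 260 + 260 + 230 + 220 + 130 + 90 = 3050 cm.
Lower bound: ⌈3050/370⌉ = 9 shelves.
Also, 10 boxes each exceed 185 cm, and no two of those can share a shelf, so at least 10 shelves are needed.
A packing using 10 shelves:
  shelf 1: 360 = 360
  shelf 2: 330 = 330
  shelf 3: 300 = 300
  shelf 4: 290 = 290
  shelf 5: 290 = 290
  shelf 6: 290 = 290
  shelf 7: 260 + 90 = 350
  shelf 8: 260 = 260
  shelf 9: 230 + 130 = 360
  shelf 10: 220 = 220
This matches the lower bound, so 10 is optimal.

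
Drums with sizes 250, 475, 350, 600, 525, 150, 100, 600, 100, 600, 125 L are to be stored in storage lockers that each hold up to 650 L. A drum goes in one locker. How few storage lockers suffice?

7

Total = 600 + 600 + 600 + 525 + 475 + 350 + 250 + 150 + 125 + 100 + 100 = 3875 L.
Lower bound: ⌈3875/650⌉ = 6 storage lockers.
A packing using 7 storage lockers:
  locker 1: 600 = 600
  locker 2: 600 = 600
  locker 3: 600 = 600
  locker 4: 525 + 125 = 650
  locker 5: 475 + 150 = 625
  locker 6: 350 + 250 = 600
  locker 7: 100 + 100 = 200
No arrangement into 6 storage lockers stays within capacity, so 7 is optimal.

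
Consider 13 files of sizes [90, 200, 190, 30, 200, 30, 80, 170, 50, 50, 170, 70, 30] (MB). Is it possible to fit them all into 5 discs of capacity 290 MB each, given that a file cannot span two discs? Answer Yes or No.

A valid assignment using 5 discs:
  disc 1: 200 + 90 = 290
  disc 2: 200 + 80 = 280
  disc 3: 190 + 70 + 30 = 290
  disc 4: 170 + 50 + 50 = 270
  disc 5: 170 + 30 + 30 = 230
Every load is within 290 MB, so 5 discs suffice.

Yes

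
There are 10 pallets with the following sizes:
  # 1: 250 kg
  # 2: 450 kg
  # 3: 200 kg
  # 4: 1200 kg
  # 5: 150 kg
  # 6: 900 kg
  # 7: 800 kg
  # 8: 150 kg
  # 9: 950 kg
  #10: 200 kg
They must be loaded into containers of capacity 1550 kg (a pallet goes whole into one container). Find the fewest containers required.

Total = 1200 + 950 + 900 + 800 + 450 + 250 + 200 + 200 + 150 + 150 = 5250 kg.
Lower bound: ⌈5250/1550⌉ = 4 containers.
A packing using 4 containers:
  container 1: 1200 + 250 = 1450
  container 2: 950 + 450 + 150 = 1550
  container 3: 900 + 200 + 200 + 150 = 1450
  container 4: 800 = 800
This matches the lower bound, so 4 is optimal.

4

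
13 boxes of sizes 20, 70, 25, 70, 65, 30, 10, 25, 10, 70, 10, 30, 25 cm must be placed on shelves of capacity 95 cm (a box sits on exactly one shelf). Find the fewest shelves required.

Total = 70 + 70 + 70 + 65 + 30 + 30 + 25 + 25 + 25 + 20 + 10 + 10 + 10 = 460 cm.
Lower bound: ⌈460/95⌉ = 5 shelves.
A packing using 5 shelves:
  shelf 1: 70 + 25 = 95
  shelf 2: 70 + 25 = 95
  shelf 3: 70 + 25 = 95
  shelf 4: 65 + 30 = 95
  shelf 5: 30 + 20 + 10 + 10 + 10 = 80
This matches the lower bound, so 5 is optimal.

5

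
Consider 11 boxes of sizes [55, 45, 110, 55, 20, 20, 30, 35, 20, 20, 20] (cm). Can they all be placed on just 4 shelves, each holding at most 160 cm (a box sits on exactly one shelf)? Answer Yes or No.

Yes

A valid assignment using 3 shelves:
  shelf 1: 110 + 45 = 155
  shelf 2: 55 + 55 + 35 = 145
  shelf 3: 30 + 20 + 20 + 20 + 20 + 20 = 130
That uses only 3 ≤ 4, so 4 shelves are enough.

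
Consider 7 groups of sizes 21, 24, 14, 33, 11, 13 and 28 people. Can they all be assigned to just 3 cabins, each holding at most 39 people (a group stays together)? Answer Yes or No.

Total = 144 people; ⌈144/39⌉ = 4.
At least 4 cabins are required, but only 3 are allowed.

No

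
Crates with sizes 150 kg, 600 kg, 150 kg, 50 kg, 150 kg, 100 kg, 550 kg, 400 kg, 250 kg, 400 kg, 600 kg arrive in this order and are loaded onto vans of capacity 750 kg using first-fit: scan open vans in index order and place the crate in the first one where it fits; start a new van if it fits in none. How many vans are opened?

  150 → van 1 (new)  [load 150/750]
  600 → van 1  [load 750/750]
  150 → van 2 (new)  [load 150/750]
  50 → van 2  [load 200/750]
  150 → van 2  [load 350/750]
  100 → van 2  [load 450/750]
  550 → van 3 (new)  [load 550/750]
  400 → van 4 (new)  [load 400/750]
  250 → van 2  [load 700/750]
  400 → van 5 (new)  [load 400/750]
  600 → van 6 (new)  [load 600/750]
6 vans opened.

6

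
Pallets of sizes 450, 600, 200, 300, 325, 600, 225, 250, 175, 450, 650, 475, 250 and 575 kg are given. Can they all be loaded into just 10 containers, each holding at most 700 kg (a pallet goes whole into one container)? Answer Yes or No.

A valid assignment using 9 containers:
  container 1: 650 = 650
  container 2: 600 = 600
  container 3: 600 = 600
  container 4: 575 = 575
  container 5: 475 + 225 = 700
  container 6: 450 + 250 = 700
  container 7: 450 + 250 = 700
  container 8: 325 + 300 = 625
  container 9: 200 + 175 = 375
That uses only 9 ≤ 10, so 10 containers are enough.

Yes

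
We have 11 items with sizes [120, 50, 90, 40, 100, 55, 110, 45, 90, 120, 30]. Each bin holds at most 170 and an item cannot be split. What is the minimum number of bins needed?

6

Total = 120 + 120 + 110 + 100 + 90 + 90 + 55 + 50 + 45 + 40 + 30 = 850.
Lower bound: ⌈850/170⌉ = 5 bins.
Also, 6 items each exceed 85, and no two of those can share a bin, so at least 6 bins are needed.
A packing using 6 bins:
  bin 1: 120 + 50 = 170
  bin 2: 120 + 45 = 165
  bin 3: 110 + 55 = 165
  bin 4: 100 + 40 + 30 = 170
  bin 5: 90 = 90
  bin 6: 90 = 90
This matches the lower bound, so 6 is optimal.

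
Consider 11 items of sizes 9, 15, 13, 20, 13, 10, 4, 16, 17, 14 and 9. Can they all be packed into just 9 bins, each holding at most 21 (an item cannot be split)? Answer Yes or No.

Yes

A valid assignment using 9 bins:
  bin 1: 20 = 20
  bin 2: 17 + 4 = 21
  bin 3: 16 = 16
  bin 4: 15 = 15
  bin 5: 14 = 14
  bin 6: 13 = 13
  bin 7: 13 = 13
  bin 8: 10 + 9 = 19
  bin 9: 9 = 9
Every load is within 21, so 9 bins suffice.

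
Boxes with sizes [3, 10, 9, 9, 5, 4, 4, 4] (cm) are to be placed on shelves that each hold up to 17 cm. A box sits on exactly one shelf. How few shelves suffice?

3

Total = 10 + 9 + 9 + 5 + 4 + 4 + 4 + 3 = 48 cm.
Lower bound: ⌈48/17⌉ = 3 shelves.
A packing using 3 shelves:
  shelf 1: 10 + 5 = 15
  shelf 2: 9 + 4 + 4 = 17
  shelf 3: 9 + 4 + 3 = 16
This matches the lower bound, so 3 is optimal.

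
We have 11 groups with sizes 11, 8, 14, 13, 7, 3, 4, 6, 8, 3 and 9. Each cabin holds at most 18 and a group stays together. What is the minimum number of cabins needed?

Total = 14 + 13 + 11 + 9 + 8 + 8 + 7 + 6 + 4 + 3 + 3 = 86.
Lower bound: ⌈86/18⌉ = 5 cabins.
A packing using 5 cabins:
  cabin 1: 14 + 4 = 18
  cabin 2: 13 + 3 = 16
  cabin 3: 11 + 7 = 18
  cabin 4: 9 + 8 = 17
  cabin 5: 8 + 6 + 3 = 17
This matches the lower bound, so 5 is optimal.

5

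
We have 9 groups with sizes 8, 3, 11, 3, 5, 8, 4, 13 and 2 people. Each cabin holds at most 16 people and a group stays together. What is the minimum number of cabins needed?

4

Total = 13 + 11 + 8 + 8 + 5 + 4 + 3 + 3 + 2 = 57 people.
Lower bound: ⌈57/16⌉ = 4 cabins.
A packing using 4 cabins:
  cabin 1: 13 + 3 = 16
  cabin 2: 11 + 5 = 16
  cabin 3: 8 + 8 = 16
  cabin 4: 4 + 3 + 2 = 9
This matches the lower bound, so 4 is optimal.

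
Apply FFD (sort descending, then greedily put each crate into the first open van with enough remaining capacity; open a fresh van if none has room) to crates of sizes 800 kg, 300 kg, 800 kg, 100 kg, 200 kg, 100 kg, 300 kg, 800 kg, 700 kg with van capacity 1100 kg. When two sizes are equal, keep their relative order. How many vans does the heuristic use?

4

Sorted descending: 800, 800, 800, 700, 300, 300, 200, 100, 100.
  800 → van 1 (new)  [load 800/1100]
  800 → van 2 (new)  [load 800/1100]
  800 → van 3 (new)  [load 800/1100]
  700 → van 4 (new)  [load 700/1100]
  300 → van 1  [load 1100/1100]
  300 → van 2  [load 1100/1100]
  200 → van 3  [load 1000/1100]
  100 → van 3  [load 1100/1100]
  100 → van 4  [load 800/1100]
4 vans opened.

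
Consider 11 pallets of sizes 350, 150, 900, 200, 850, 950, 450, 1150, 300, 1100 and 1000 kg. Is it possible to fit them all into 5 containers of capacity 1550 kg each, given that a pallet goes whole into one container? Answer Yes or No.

Total = 7400 kg; ⌈7400/1550⌉ = 5.
6 pallets each exceed half the capacity and cannot share a container, forcing at least 6 containers.
At least 6 containers are required, but only 5 are allowed.

No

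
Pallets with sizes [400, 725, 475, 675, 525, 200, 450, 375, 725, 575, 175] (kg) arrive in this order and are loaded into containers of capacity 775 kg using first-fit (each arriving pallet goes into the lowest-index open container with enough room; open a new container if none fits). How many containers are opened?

  400 → container 1 (new)  [load 400/775]
  725 → container 2 (new)  [load 725/775]
  475 → container 3 (new)  [load 475/775]
  675 → container 4 (new)  [load 675/775]
  525 → container 5 (new)  [load 525/775]
  200 → container 1  [load 600/775]
  450 → container 6 (new)  [load 450/775]
  375 → container 7 (new)  [load 375/775]
  725 → container 8 (new)  [load 725/775]
  575 → container 9 (new)  [load 575/775]
  175 → container 1  [load 775/775]
9 containers opened.

9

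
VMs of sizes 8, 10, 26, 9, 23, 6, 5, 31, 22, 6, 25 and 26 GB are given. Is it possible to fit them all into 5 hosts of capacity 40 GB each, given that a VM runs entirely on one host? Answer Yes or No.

Total = 197 GB; ⌈197/40⌉ = 5.
6 VMs each exceed half the capacity and cannot share a host, forcing at least 6 hosts.
At least 6 hosts are required, but only 5 are allowed.

No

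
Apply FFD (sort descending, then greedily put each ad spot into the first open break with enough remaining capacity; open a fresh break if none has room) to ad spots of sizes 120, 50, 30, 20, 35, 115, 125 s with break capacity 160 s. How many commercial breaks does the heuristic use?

Sorted descending: 125, 120, 115, 50, 35, 30, 20.
  125 → break 1 (new)  [load 125/160]
  120 → break 2 (new)  [load 120/160]
  115 → break 3 (new)  [load 115/160]
  50 → break 4 (new)  [load 50/160]
  35 → break 1  [load 160/160]
  30 → break 2  [load 150/160]
  20 → break 3  [load 135/160]
4 commercial breaks opened.

4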